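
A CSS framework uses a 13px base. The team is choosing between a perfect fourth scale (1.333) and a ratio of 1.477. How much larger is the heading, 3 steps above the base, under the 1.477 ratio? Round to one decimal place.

Perfect fourth: 13.0 × 1.333³ = 30.792px
At 1.477: 13.0 × 1.477³ = 41.888px
Difference: 41.888 − 30.792 = 11.096px

11.1px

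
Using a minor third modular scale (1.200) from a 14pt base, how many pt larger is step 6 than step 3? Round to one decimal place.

Step 3: 14.0 × 1.200³ = 24.192pt
Step 6: 14.0 × 1.200⁶ = 41.804pt
Difference: 41.804 − 24.192 = 17.612pt

17.6pt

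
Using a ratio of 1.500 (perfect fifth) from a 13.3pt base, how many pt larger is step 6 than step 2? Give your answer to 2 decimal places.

Step 2: 13.3 × 1.500² = 29.9250pt
Step 6: 13.3 × 1.500⁶ = 151.4953pt
Difference: 151.4953 − 29.9250 = 121.5703pt

121.57pt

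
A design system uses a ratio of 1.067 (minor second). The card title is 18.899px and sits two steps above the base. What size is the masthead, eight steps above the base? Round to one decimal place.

27.9px

Moving from step +2 to step +8 is 6 steps up, so multiply by r⁶.
18.899 × 1.067⁶ = 18.899 × 1.47566 ≈ 27.889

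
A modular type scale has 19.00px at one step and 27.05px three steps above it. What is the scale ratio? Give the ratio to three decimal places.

The ratio satisfies 19.00 × r³ = 27.05, so r = (27.05 / 19.00)^(1/3).
r = 1.4237^(1/3) ≈ 1.1250

1.125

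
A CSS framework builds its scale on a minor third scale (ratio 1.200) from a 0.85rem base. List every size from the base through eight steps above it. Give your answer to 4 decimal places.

0.8500rem, 1.0200rem, 1.2240rem, 1.4688rem, 1.7626rem, 2.1151rem, 2.5381rem, 3.0457rem, 3.6548rem

Step 0: 0.85rem
Step 1: 0.85 × 1.200 = 1.0200
Step 2: 0.85 × 1.200² = 1.2240
Step 3: 0.85 × 1.200³ = 1.4688
Step 4: 0.85 × 1.200⁴ = 1.7626
Step 5: 0.85 × 1.200⁵ = 2.1151
Step 6: 0.85 × 1.200⁶ = 2.5381
Step 7: 0.85 × 1.200⁷ = 3.0457
Step 8: 0.85 × 1.200⁸ = 3.6548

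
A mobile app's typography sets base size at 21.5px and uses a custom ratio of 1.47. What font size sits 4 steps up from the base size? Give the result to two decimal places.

21.5 × 1.47⁴ = 21.5 × 4.66949 ≈ 100.39

100.39px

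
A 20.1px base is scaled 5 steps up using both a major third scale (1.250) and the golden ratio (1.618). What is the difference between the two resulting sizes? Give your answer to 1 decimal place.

Major third: 20.1 × 1.250⁵ = 61.340px
Golden ratio: 20.1 × 1.618⁵ = 222.889px
Difference: 222.889 − 61.340 = 161.549px

161.5px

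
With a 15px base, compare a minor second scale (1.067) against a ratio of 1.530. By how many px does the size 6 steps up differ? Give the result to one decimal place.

170.3px

Minor second: 15.0 × 1.067⁶ = 22.135px
At 1.530: 15.0 × 1.530⁶ = 192.415px
Difference: 192.415 − 22.135 = 170.280px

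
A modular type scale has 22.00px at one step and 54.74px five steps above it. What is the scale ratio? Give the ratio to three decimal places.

1.200

The ratio satisfies 22.00 × r⁵ = 54.74, so r = (54.74 / 22.00)^(1/5).
r = 2.4882^(1/5) ≈ 1.2000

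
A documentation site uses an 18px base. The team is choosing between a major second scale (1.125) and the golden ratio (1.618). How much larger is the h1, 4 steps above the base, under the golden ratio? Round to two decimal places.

94.53px

Major second: 18.0 × 1.125⁴ = 28.8325px
Golden ratio: 18.0 × 1.618⁴ = 123.3635px
Difference: 123.3635 − 28.8325 = 94.5310px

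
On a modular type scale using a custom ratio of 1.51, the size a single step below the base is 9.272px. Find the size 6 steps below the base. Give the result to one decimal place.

1.2px

9.272 ÷ 1.51⁵ = 9.272 ÷ 7.85027 ≈ 1.181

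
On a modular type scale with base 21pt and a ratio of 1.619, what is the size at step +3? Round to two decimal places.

21.0 × 1.619³ = 21.0 × 4.24366 ≈ 89.12

89.12pt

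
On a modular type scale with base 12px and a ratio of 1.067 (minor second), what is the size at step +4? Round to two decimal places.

15.55px

A modular type scale is a geometric sequence: sizeₙ = base × rⁿ.
12.0 × 1.067⁴ = 12.0 × 1.29616 ≈ 15.55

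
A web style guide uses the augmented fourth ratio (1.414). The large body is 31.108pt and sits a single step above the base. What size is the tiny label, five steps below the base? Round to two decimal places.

3.89pt

31.108 ÷ 1.414⁶ = 31.108 ÷ 7.99275 ≈ 3.892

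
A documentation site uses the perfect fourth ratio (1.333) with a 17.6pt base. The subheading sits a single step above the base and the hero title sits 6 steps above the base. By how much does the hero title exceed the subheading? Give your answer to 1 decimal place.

75.3pt

Step 1: 17.6 × 1.333 = 23.461pt
Step 6: 17.6 × 1.333⁶ = 98.740pt
Difference: 98.740 − 23.461 = 75.279pt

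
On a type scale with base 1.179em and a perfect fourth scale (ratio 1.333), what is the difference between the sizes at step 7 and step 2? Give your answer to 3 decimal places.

Step 2: 1.179 × 1.333² = 2.09495em
Step 7: 1.179 × 1.333⁷ = 8.81708em
Difference: 8.81708 − 2.09495 = 6.72213em

6.722em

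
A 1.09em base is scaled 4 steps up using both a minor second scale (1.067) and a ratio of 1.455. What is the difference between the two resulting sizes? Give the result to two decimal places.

Minor second: 1.09 × 1.067⁴ = 1.4128em
At 1.455: 1.09 × 1.455⁴ = 4.8852em
Difference: 4.8852 − 1.4128 = 3.4724em

3.47em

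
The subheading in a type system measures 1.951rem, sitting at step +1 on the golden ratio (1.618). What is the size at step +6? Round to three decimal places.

The gap is 6 − (1) = 5 steps, so the factor is 1.618^5.
1.951 × 1.618⁵ = 1.951 × 11.08901 ≈ 21.635

21.635rem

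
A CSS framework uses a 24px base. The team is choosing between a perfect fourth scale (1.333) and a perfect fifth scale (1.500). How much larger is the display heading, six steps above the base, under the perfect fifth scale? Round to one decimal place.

138.7px

Perfect fourth: 24.0 × 1.333⁶ = 134.646px
Perfect fifth: 24.0 × 1.500⁶ = 273.375px
Difference: 273.375 − 134.646 = 138.729px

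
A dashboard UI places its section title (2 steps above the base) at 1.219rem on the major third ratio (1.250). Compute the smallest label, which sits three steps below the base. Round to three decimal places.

0.399rem

1.219 ÷ 1.250⁵ = 1.219 ÷ 3.05176 ≈ 0.399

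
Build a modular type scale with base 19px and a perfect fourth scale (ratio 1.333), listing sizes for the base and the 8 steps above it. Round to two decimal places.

19.00px, 25.33px, 33.76px, 45.00px, 59.99px, 79.97px, 106.59px, 142.09px, 189.41px

Step 0: 19px
Step 1: 19.0 × 1.333 = 25.33
Step 2: 19.0 × 1.333² = 33.76
Step 3: 19.0 × 1.333³ = 45.00
Step 4: 19.0 × 1.333⁴ = 59.99
Step 5: 19.0 × 1.333⁵ = 79.97
Step 6: 19.0 × 1.333⁶ = 106.59
Step 7: 19.0 × 1.333⁷ = 142.09
Step 8: 19.0 × 1.333⁸ = 189.41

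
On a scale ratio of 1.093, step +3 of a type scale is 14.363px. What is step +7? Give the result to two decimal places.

Moving from step +3 to step +7 is 4 steps up, so multiply by r⁴.
14.363 × 1.093⁴ = 14.363 × 1.42719 ≈ 20.499

20.50px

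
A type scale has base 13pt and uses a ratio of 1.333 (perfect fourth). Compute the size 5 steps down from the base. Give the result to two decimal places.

3.09pt

13.0 ÷ 1.333⁵ = 13.0 ÷ 4.20873 ≈ 3.09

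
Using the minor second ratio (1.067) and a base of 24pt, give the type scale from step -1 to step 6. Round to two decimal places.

Step -1: 24.0 ÷ 1.067 = 22.49
Step 0: 24pt
Step 1: 24.0 × 1.067 = 25.61
Step 2: 24.0 × 1.067² = 27.32
Step 3: 24.0 × 1.067³ = 29.15
Step 4: 24.0 × 1.067⁴ = 31.11
Step 5: 24.0 × 1.067⁵ = 33.19
Step 6: 24.0 × 1.067⁶ = 35.42

22.49pt, 24.00pt, 25.61pt, 27.32pt, 29.15pt, 31.11pt, 33.19pt, 35.42pt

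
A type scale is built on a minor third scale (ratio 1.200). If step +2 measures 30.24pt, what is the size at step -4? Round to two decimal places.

30.24 ÷ 1.200⁶ = 30.24 ÷ 2.98598 ≈ 10.127

10.13pt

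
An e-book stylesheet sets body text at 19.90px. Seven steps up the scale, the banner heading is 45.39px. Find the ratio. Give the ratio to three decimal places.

1.125

r⁷ = 45.39 / 19.90, so r = (45.39/19.90)^(1/7).
r = 2.2809^(1/7) ≈ 1.1250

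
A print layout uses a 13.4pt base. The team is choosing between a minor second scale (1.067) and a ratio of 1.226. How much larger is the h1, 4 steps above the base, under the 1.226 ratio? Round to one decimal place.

Minor second: 13.4 × 1.067⁴ = 17.369pt
At 1.226: 13.4 × 1.226⁴ = 30.274pt
Difference: 30.274 − 17.369 = 12.905pt

12.9pt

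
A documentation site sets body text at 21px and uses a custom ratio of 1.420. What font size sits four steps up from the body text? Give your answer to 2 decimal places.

85.38px

21.0 × 1.420⁴ = 21.0 × 4.06587 ≈ 85.38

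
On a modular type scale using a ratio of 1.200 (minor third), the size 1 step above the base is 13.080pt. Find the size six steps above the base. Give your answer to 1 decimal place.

32.5pt

13.080 × 1.200⁵ = 13.080 × 2.48832 ≈ 32.547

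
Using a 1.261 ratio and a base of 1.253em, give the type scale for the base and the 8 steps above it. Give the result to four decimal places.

1.2530em, 1.5800em, 1.9924em, 2.5124em, 3.1682em, 3.9951em, 5.0378em, 6.3527em, 8.0107em

Step 0: 1.253em
Step 1: 1.253 × 1.261 = 1.5800
Step 2: 1.253 × 1.261² = 1.9924
Step 3: 1.253 × 1.261³ = 2.5124
Step 4: 1.253 × 1.261⁴ = 3.1682
Step 5: 1.253 × 1.261⁵ = 3.9951
Step 6: 1.253 × 1.261⁶ = 5.0378
Step 7: 1.253 × 1.261⁷ = 6.3527
Step 8: 1.253 × 1.261⁸ = 8.0107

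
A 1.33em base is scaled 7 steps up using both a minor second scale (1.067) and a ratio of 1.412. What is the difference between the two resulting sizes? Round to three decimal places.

Minor second: 1.33 × 1.067⁷ = 2.09412em
At 1.412: 1.33 × 1.412⁷ = 14.88314em
Difference: 14.88314 − 2.09412 = 12.78902em

12.789em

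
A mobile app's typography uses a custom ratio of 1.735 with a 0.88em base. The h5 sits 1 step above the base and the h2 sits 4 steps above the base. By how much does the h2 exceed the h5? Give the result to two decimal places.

6.45em

Step 1: 0.88 × 1.735 = 1.5268em
Step 4: 0.88 × 1.735⁴ = 7.9741em
Difference: 7.9741 − 1.5268 = 6.4473em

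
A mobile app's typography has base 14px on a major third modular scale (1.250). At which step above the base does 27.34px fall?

1.250ⁿ = 27.34 / 14 = 1.9529
n = ln(1.9529) / ln(1.250) = 0.6693 / 0.2231 ≈ 3.00

3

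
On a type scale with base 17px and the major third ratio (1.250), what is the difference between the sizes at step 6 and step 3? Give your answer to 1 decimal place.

31.6px

Step 3: 17.0 × 1.250³ = 33.203px
Step 6: 17.0 × 1.250⁶ = 64.850px
Difference: 64.850 − 33.203 = 31.647px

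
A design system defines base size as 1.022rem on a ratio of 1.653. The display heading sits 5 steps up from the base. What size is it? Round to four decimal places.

Every step multiplies by the scale ratio.
1.022 × 1.653⁵ = 1.022 × 12.34140 ≈ 12.6129

12.6129rem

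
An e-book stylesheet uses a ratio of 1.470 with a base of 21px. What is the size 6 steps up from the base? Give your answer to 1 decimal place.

211.9px

21.0 × 1.470⁶ = 21.0 × 10.09030 ≈ 211.90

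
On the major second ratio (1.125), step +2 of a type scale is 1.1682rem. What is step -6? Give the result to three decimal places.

0.455rem

The gap is -6 − (2) = -8 steps, so the factor is 1.125^-8.
1.1682 ÷ 1.125⁸ = 1.1682 ÷ 2.56578 ≈ 0.455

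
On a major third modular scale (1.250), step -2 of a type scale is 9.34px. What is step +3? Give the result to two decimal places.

28.50px

9.34 × 1.250⁵ = 9.34 × 3.05176 ≈ 28.503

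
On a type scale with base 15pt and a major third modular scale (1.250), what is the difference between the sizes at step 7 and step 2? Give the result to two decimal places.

48.09pt

Step 2: 15.0 × 1.250² = 23.4375pt
Step 7: 15.0 × 1.250⁷ = 71.5256pt
Difference: 71.5256 − 23.4375 = 48.0881pt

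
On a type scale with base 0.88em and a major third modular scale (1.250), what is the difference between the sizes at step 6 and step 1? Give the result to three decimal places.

Step 1: 0.88 × 1.250 = 1.10000em
Step 6: 0.88 × 1.250⁶ = 3.35693em
Difference: 3.35693 − 1.10000 = 2.25693em

2.257em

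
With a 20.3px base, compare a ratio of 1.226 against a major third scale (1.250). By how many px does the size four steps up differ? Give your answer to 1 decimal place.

At 1.226: 20.3 × 1.226⁴ = 45.863px
Major third: 20.3 × 1.250⁴ = 49.561px
Difference: 49.561 − 45.863 = 3.698px

3.7px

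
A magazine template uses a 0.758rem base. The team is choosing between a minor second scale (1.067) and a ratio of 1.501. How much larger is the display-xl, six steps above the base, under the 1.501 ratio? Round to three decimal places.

Minor second: 0.758 × 1.067⁶ = 1.11855rem
At 1.501: 0.758 × 1.501⁶ = 8.66869rem
Difference: 8.66869 − 1.11855 = 7.55014rem

7.550rem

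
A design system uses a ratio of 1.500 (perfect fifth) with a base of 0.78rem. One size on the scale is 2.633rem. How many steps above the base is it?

1.500ⁿ = 2.633 / 0.78 = 3.3756
n = ln(3.3756) / ln(1.500) = 1.2166 / 0.4055 ≈ 3.00

3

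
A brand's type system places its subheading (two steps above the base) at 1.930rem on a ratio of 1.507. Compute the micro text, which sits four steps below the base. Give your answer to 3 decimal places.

Moving from step +2 to step -4 is 6 steps down, so divide by r⁶.
1.930 ÷ 1.507⁶ = 1.930 ÷ 11.71331 ≈ 0.165

0.165rem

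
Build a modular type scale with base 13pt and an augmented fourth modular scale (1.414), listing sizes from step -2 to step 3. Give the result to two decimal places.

Step -2: 13.0 ÷ 1.414² = 6.50
Step -1: 13.0 ÷ 1.414 = 9.19
Step 0: 13pt
Step 1: 13.0 × 1.414 = 18.38
Step 2: 13.0 × 1.414² = 25.99
Step 3: 13.0 × 1.414³ = 36.75

6.50pt, 9.19pt, 13.00pt, 18.38pt, 25.99pt, 36.75pt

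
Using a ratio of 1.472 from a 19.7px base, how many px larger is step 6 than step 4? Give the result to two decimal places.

107.92px

Step 4: 19.7 × 1.472⁴ = 92.4906px
Step 6: 19.7 × 1.472⁶ = 200.4071px
Difference: 200.4071 − 92.4906 = 107.9165px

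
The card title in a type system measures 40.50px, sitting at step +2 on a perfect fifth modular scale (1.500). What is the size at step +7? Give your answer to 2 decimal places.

307.55px

The gap is 7 − (2) = 5 steps, so the factor is 1.500^5.
40.50 × 1.500⁵ = 40.50 × 7.59375 ≈ 307.547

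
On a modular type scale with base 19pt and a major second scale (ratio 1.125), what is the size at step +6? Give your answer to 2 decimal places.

38.52pt

19.0 × 1.125⁶ = 19.0 × 2.02729 ≈ 38.52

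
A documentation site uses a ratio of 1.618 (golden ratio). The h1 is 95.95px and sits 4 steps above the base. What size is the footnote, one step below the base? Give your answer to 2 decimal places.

The gap is -1 − (4) = -5 steps, so the factor is 1.618^-5.
95.95 ÷ 1.618⁵ = 95.95 ÷ 11.08901 ≈ 8.653

8.65px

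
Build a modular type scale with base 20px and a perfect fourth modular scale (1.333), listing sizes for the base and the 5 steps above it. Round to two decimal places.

Step 0: 20px
Step 1: 20.0 × 1.333 = 26.66
Step 2: 20.0 × 1.333² = 35.54
Step 3: 20.0 × 1.333³ = 47.37
Step 4: 20.0 × 1.333⁴ = 63.15
Step 5: 20.0 × 1.333⁵ = 84.17

20.00px, 26.66px, 35.54px, 47.37px, 63.15px, 84.17px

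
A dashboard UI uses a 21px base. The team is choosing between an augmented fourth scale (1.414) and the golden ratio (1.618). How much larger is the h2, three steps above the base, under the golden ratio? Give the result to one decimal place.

Augmented fourth: 21.0 × 1.414³ = 59.370px
Golden ratio: 21.0 × 1.618³ = 88.952px
Difference: 88.952 − 59.370 = 29.582px

29.6px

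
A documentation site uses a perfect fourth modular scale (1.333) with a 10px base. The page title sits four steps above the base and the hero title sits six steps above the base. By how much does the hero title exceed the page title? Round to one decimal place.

Step 4: 10.0 × 1.333⁴ = 31.573px
Step 6: 10.0 × 1.333⁶ = 56.102px
Difference: 56.102 − 31.573 = 24.529px

24.5px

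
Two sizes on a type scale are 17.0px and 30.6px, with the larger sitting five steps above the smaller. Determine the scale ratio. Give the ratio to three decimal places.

The ratio satisfies 17.0 × r⁵ = 30.6, so r = (30.6 / 17.0)^(1/5).
r = 1.8000^(1/5) ≈ 1.1247

1.125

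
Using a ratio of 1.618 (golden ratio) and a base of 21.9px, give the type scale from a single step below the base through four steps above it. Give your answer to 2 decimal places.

Step -1: 21.9 ÷ 1.618 = 13.54
Step 0: 21.9px
Step 1: 21.9 × 1.618 = 35.43
Step 2: 21.9 × 1.618² = 57.33
Step 3: 21.9 × 1.618³ = 92.76
Step 4: 21.9 × 1.618⁴ = 150.09

13.54px, 21.90px, 35.43px, 57.33px, 92.76px, 150.09px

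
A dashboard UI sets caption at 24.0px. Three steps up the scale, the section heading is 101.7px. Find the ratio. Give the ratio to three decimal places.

1.618

The ratio satisfies 24.0 × r³ = 101.7, so r = (101.7 / 24.0)^(1/3).
r = 4.2375^(1/3) ≈ 1.6182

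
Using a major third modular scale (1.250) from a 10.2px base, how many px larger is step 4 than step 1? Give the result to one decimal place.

12.2px

Step 1: 10.2 × 1.250 = 12.750px
Step 4: 10.2 × 1.250⁴ = 24.902px
Difference: 24.902 − 12.750 = 12.152px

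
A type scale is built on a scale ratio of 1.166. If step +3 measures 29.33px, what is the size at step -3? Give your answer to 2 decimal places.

11.67px

29.33 ÷ 1.166⁶ = 29.33 ÷ 2.51299 ≈ 11.671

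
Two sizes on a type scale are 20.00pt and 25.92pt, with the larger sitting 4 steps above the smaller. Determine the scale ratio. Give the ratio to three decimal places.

1.067

r⁴ = 25.92 / 20.00, so r = (25.92/20.00)^(1/4).
r = 1.2960^(1/4) ≈ 1.0670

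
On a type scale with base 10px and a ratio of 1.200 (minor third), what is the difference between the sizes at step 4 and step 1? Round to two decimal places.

Step 1: 10.0 × 1.200 = 12.0000px
Step 4: 10.0 × 1.200⁴ = 20.7360px
Difference: 20.7360 − 12.0000 = 8.7360px

8.74px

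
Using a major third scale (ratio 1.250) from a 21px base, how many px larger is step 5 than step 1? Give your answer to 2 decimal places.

37.84px

Step 1: 21.0 × 1.250 = 26.2500px
Step 5: 21.0 × 1.250⁵ = 64.0869px
Difference: 64.0869 − 26.2500 = 37.8369px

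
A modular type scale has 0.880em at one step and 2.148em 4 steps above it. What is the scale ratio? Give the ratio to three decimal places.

The ratio satisfies 0.880 × r⁴ = 2.148, so r = (2.148 / 0.880)^(1/4).
r = 2.4409^(1/4) ≈ 1.2499

1.250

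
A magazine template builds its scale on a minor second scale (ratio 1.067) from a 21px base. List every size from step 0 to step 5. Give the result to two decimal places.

Step 0: 21px
Step 1: 21.0 × 1.067 = 22.41
Step 2: 21.0 × 1.067² = 23.91
Step 3: 21.0 × 1.067³ = 25.51
Step 4: 21.0 × 1.067⁴ = 27.22
Step 5: 21.0 × 1.067⁵ = 29.04

21.00px, 22.41px, 23.91px, 25.51px, 27.22px, 29.04px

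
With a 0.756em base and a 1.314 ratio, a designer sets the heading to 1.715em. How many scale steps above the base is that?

1.314ⁿ = 1.715 / 0.756 = 2.2685
n = ln(2.2685) / ln(1.314) = 0.8191 / 0.2731 ≈ 3.00

3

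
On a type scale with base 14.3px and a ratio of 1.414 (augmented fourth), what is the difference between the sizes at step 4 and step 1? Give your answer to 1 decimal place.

36.9px

Step 1: 14.3 × 1.414 = 20.220px
Step 4: 14.3 × 1.414⁴ = 57.165px
Difference: 57.165 − 20.220 = 36.945px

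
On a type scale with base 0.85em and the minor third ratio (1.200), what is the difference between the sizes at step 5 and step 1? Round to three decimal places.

1.095em

Step 1: 0.85 × 1.200 = 1.02000em
Step 5: 0.85 × 1.200⁵ = 2.11507em
Difference: 2.11507 − 1.02000 = 1.09507em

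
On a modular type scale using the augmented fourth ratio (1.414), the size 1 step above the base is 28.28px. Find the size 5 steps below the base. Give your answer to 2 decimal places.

28.28 ÷ 1.414⁶ = 28.28 ÷ 7.99275 ≈ 3.538

3.54px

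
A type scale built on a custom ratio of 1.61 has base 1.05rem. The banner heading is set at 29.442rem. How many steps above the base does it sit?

1.61ⁿ = 29.442 / 1.05 = 28.0400
n = ln(28.0400) / ln(1.61) = 3.3336 / 0.4762 ≈ 7.00

7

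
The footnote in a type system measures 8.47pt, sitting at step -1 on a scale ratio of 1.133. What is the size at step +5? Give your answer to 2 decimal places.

Moving from step -1 to step +5 is 6 steps up, so multiply by r⁶.
8.47 × 1.133⁶ = 8.47 × 2.11534 ≈ 17.917

17.92pt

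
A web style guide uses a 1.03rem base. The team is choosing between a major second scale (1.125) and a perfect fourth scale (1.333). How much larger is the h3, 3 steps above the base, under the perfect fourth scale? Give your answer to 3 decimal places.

0.973rem

Major second: 1.03 × 1.125³ = 1.46654rem
Perfect fourth: 1.03 × 1.333³ = 2.43965rem
Difference: 2.43965 − 1.46654 = 0.97311rem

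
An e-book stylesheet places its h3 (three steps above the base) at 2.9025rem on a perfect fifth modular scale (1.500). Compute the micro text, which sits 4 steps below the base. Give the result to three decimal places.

2.9025 ÷ 1.500⁷ = 2.9025 ÷ 17.08594 ≈ 0.170

0.170rem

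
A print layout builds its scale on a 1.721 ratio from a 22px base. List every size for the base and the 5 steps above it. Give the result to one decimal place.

22.0px, 37.9px, 65.2px, 112.1px, 193.0px, 332.1px

Step 0: 22px
Step 1: 22.0 × 1.721 = 37.9
Step 2: 22.0 × 1.721² = 65.2
Step 3: 22.0 × 1.721³ = 112.1
Step 4: 22.0 × 1.721⁴ = 193.0
Step 5: 22.0 × 1.721⁵ = 332.1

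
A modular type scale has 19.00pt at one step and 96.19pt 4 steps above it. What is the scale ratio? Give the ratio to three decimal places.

The ratio satisfies 19.00 × r⁴ = 96.19, so r = (96.19 / 19.00)^(1/4).
r = 5.0626^(1/4) ≈ 1.5000

1.500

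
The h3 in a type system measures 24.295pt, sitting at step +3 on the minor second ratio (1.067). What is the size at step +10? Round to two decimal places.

38.25pt

Moving from step +3 to step +10 is 7 steps up, so multiply by r⁷.
24.295 × 1.067⁷ = 24.295 × 1.57453 ≈ 38.253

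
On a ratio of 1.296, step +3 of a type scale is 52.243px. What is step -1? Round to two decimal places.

18.52px

52.243 ÷ 1.296⁴ = 52.243 ÷ 2.82111 ≈ 18.519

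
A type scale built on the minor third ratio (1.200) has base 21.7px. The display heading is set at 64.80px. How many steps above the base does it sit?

1.200ⁿ = 64.80 / 21.7 = 2.9862
n = ln(2.9862) / ln(1.200) = 1.0940 / 0.1823 ≈ 6.00

6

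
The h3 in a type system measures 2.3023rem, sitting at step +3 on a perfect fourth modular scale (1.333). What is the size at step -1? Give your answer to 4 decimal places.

2.3023 ÷ 1.333⁴ = 2.3023 ÷ 3.15733 ≈ 0.7292

0.7292rem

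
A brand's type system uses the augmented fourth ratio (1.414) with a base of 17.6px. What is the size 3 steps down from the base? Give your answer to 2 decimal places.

Each step on a modular scale multiplies by the ratio, so the size n steps from the base is base × ratioⁿ.
17.6 ÷ 1.414³ = 17.6 ÷ 2.82715 ≈ 6.23

6.23px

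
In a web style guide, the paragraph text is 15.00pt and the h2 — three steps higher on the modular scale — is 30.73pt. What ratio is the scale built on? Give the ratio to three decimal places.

1.270

The ratio satisfies 15.00 × r³ = 30.73, so r = (30.73 / 15.00)^(1/3).
r = 2.0487^(1/3) ≈ 1.2701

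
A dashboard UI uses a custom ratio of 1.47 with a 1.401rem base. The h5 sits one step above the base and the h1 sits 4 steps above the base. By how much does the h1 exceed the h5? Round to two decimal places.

4.48rem

Step 1: 1.401 × 1.47 = 2.0595rem
Step 4: 1.401 × 1.47⁴ = 6.5420rem
Difference: 6.5420 − 2.0595 = 4.4825rem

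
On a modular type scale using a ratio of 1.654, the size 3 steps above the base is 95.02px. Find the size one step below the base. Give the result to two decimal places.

The gap is -1 − (3) = -4 steps, so the factor is 1.654^-4.
95.02 ÷ 1.654⁴ = 95.02 ÷ 7.48414 ≈ 12.696

12.70px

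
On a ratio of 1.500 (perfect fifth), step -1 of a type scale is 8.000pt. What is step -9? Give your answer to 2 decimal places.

8.000 ÷ 1.500⁸ = 8.000 ÷ 25.62891 ≈ 0.312

0.31pt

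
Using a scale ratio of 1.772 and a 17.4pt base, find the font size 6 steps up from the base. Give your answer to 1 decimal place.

538.7pt

Each step on a modular scale multiplies by the ratio, so the size n steps from the base is base × ratioⁿ.
17.4 × 1.772⁶ = 17.4 × 30.95867 ≈ 538.68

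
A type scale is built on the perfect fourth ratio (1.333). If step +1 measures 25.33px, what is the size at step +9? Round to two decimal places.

25.33 × 1.333⁸ = 25.33 × 9.96876 ≈ 252.509

252.51px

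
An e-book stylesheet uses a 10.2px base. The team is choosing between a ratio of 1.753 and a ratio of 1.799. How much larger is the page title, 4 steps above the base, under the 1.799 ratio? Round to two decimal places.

At 1.753: 10.2 × 1.753⁴ = 96.3225px
At 1.799: 10.2 × 1.799⁴ = 106.8378px
Difference: 106.8378 − 96.3225 = 10.5153px

10.52px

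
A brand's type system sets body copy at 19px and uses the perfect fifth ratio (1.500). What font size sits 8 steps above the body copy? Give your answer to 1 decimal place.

486.9px

Each step on a modular scale multiplies by the ratio, so the size n steps from the base is base × ratioⁿ.
19.0 × 1.500⁸ = 19.0 × 25.62891 ≈ 486.95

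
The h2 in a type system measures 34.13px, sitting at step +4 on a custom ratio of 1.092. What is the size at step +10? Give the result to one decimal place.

57.9px

34.13 × 1.092⁶ = 34.13 × 1.69565 ≈ 57.872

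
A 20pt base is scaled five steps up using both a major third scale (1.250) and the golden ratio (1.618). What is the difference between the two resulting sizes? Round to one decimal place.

Major third: 20.0 × 1.250⁵ = 61.035pt
Golden ratio: 20.0 × 1.618⁵ = 221.780pt
Difference: 221.780 − 61.035 = 160.745pt

160.7pt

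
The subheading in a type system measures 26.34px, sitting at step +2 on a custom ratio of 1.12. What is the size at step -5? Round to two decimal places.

Moving from step +2 to step -5 is 7 steps down, so divide by r⁷.
26.34 ÷ 1.12⁷ = 26.34 ÷ 2.21068 ≈ 11.915

11.91px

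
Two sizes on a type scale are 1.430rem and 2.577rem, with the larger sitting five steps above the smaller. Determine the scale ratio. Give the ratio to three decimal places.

1.125

The ratio satisfies 1.430 × r⁵ = 2.577, so r = (2.577 / 1.430)^(1/5).
r = 1.8021^(1/5) ≈ 1.1250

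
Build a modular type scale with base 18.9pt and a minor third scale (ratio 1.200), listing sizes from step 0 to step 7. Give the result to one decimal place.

18.9pt, 22.7pt, 27.2pt, 32.7pt, 39.2pt, 47.0pt, 56.4pt, 67.7pt

Step 0: 18.9pt
Step 1: 18.9 × 1.200 = 22.7
Step 2: 18.9 × 1.200² = 27.2
Step 3: 18.9 × 1.200³ = 32.7
Step 4: 18.9 × 1.200⁴ = 39.2
Step 5: 18.9 × 1.200⁵ = 47.0
Step 6: 18.9 × 1.200⁶ = 56.4
Step 7: 18.9 × 1.200⁷ = 67.7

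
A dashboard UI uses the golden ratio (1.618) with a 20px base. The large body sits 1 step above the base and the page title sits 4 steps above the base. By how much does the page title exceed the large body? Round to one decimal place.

Step 1: 20.0 × 1.618 = 32.360px
Step 4: 20.0 × 1.618⁴ = 137.071px
Difference: 137.071 − 32.360 = 104.711px

104.7px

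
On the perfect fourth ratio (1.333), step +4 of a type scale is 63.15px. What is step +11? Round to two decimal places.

The gap is 11 − (4) = 7 steps, so the factor is 1.333^7.
63.15 × 1.333⁷ = 63.15 × 7.47844 ≈ 472.264

472.26px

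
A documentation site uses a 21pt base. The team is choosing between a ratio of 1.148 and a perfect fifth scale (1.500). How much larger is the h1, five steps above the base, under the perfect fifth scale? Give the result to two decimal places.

117.60pt

At 1.148: 21.0 × 1.148⁵ = 41.8725pt
Perfect fifth: 21.0 × 1.500⁵ = 159.4688pt
Difference: 159.4688 − 41.8725 = 117.5963pt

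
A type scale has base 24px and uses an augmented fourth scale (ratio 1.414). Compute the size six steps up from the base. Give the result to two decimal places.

191.83px

Each step on a modular scale multiplies by the ratio, so the size n steps from the base is base × ratioⁿ.
24.0 × 1.414⁶ = 24.0 × 7.99275 ≈ 191.83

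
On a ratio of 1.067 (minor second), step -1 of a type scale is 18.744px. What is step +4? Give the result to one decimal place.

25.9px

Moving from step -1 to step +4 is 5 steps up, so multiply by r⁵.
18.744 × 1.067⁵ = 18.744 × 1.38300 ≈ 25.923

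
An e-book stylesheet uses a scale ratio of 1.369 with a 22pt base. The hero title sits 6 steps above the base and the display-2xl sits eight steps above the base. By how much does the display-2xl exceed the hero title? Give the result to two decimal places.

Step 6: 22.0 × 1.369⁶ = 144.8249pt
Step 8: 22.0 × 1.369⁸ = 271.4253pt
Difference: 271.4253 − 144.8249 = 126.6004pt

126.60pt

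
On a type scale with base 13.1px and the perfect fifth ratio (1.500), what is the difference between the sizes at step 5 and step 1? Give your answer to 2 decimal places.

79.83px

Step 1: 13.1 × 1.500 = 19.6500px
Step 5: 13.1 × 1.500⁵ = 99.4781px
Difference: 99.4781 − 19.6500 = 79.8281px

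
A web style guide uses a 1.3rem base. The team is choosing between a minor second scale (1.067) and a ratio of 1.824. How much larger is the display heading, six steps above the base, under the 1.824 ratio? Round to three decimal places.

Minor second: 1.3 × 1.067⁶ = 1.91836rem
At 1.824: 1.3 × 1.824⁶ = 47.87319rem
Difference: 47.87319 − 1.91836 = 45.95483rem

45.955rem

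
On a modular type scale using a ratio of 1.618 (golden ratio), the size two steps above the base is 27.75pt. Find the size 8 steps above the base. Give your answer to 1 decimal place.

497.9pt

27.75 × 1.618⁶ = 27.75 × 17.94201 ≈ 497.891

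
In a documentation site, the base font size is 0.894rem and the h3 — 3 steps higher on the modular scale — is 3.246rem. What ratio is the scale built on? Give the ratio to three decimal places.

1.537

r³ = 3.246 / 0.894, so r = (3.246/0.894)^(1/3).
r = 3.6309^(1/3) ≈ 1.5370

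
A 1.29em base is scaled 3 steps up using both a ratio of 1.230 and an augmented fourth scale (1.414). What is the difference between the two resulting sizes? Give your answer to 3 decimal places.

At 1.230: 1.29 × 1.230³ = 2.40052em
Augmented fourth: 1.29 × 1.414³ = 3.64702em
Difference: 3.64702 − 2.40052 = 1.24650em

1.246em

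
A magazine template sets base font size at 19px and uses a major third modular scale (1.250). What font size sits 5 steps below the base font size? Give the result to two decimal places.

Every step multiplies by the scale ratio.
19.0 ÷ 1.250⁵ = 19.0 ÷ 3.05176 ≈ 6.23

6.23px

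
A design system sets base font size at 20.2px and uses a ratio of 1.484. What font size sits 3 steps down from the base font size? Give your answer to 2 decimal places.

6.18px

Each step on a modular scale multiplies by the ratio, so the size n steps from the base is base × ratioⁿ.
20.2 ÷ 1.484³ = 20.2 ÷ 3.26815 ≈ 6.18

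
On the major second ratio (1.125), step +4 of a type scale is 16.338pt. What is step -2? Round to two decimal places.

16.338 ÷ 1.125⁶ = 16.338 ÷ 2.02729 ≈ 8.059

8.06pt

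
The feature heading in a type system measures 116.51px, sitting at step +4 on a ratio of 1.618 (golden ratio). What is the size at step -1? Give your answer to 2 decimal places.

10.51px

116.51 ÷ 1.618⁵ = 116.51 ÷ 11.08901 ≈ 10.507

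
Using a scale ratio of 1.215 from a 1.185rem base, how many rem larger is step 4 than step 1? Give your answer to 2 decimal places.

Step 1: 1.185 × 1.215 = 1.4398rem
Step 4: 1.185 × 1.215⁴ = 2.5824rem
Difference: 2.5824 − 1.4398 = 1.1426rem

1.14rem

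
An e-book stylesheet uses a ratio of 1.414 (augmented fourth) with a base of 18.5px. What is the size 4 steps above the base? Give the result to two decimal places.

18.5 × 1.414⁴ = 18.5 × 3.99758 ≈ 73.96

73.96px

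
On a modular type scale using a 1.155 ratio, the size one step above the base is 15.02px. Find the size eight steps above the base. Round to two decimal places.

15.02 × 1.155⁷ = 15.02 × 2.74204 ≈ 41.185

41.19px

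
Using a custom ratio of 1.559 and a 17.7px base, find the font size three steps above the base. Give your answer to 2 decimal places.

A modular type scale is a geometric sequence: sizeₙ = base × rⁿ.
17.7 × 1.559³ = 17.7 × 3.78912 ≈ 67.07

67.07px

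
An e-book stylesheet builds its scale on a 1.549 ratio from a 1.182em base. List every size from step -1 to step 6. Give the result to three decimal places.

0.763em, 1.182em, 1.831em, 2.836em, 4.393em, 6.805em, 10.541em, 16.328em

Step -1: 1.182 ÷ 1.549 = 0.763
Step 0: 1.182em
Step 1: 1.182 × 1.549 = 1.831
Step 2: 1.182 × 1.549² = 2.836
Step 3: 1.182 × 1.549³ = 4.393
Step 4: 1.182 × 1.549⁴ = 6.805
Step 5: 1.182 × 1.549⁵ = 10.541
Step 6: 1.182 × 1.549⁶ = 16.328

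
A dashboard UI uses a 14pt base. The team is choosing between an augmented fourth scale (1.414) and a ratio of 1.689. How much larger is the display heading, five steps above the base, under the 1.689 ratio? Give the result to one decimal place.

113.3pt

Augmented fourth: 14.0 × 1.414⁵ = 79.136pt
At 1.689: 14.0 × 1.689⁵ = 192.432pt
Difference: 192.432 − 79.136 = 113.296pt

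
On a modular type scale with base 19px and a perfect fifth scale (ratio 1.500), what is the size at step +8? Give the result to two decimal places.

Every step multiplies by the scale ratio.
19.0 × 1.500⁸ = 19.0 × 25.62891 ≈ 486.95

486.95px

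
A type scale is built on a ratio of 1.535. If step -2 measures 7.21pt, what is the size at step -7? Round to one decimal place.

0.8pt

7.21 ÷ 1.535⁵ = 7.21 ÷ 8.52201 ≈ 0.846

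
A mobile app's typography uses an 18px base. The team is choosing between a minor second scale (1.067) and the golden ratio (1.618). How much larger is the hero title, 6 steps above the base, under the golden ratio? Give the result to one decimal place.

296.4px

Minor second: 18.0 × 1.067⁶ = 26.562px
Golden ratio: 18.0 × 1.618⁶ = 322.956px
Difference: 322.956 − 26.562 = 296.394px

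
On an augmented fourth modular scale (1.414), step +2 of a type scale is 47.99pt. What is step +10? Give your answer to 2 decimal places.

766.91pt

The gap is 10 − (2) = 8 steps, so the factor is 1.414^8.
47.99 × 1.414⁸ = 47.99 × 15.98068 ≈ 766.913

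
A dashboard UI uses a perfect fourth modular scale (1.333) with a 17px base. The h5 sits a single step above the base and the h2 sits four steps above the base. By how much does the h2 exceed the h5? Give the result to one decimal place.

31.0px

Step 1: 17.0 × 1.333 = 22.661px
Step 4: 17.0 × 1.333⁴ = 53.675px
Difference: 53.675 − 22.661 = 31.014px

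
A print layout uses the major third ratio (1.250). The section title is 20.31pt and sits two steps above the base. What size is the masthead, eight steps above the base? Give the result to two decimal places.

Moving from step +2 to step +8 is 6 steps up, so multiply by r⁶.
20.31 × 1.250⁶ = 20.31 × 3.81470 ≈ 77.477

77.48pt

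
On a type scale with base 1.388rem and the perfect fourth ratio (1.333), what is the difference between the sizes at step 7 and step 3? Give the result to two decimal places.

7.09rem

Step 3: 1.388 × 1.333³ = 3.2876rem
Step 7: 1.388 × 1.333⁷ = 10.3801rem
Difference: 10.3801 − 3.2876 = 7.0925rem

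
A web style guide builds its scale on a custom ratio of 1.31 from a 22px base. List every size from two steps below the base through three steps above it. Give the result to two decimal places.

Step -2: 22.0 ÷ 1.31² = 12.82
Step -1: 22.0 ÷ 1.31 = 16.79
Step 0: 22px
Step 1: 22.0 × 1.31 = 28.82
Step 2: 22.0 × 1.31² = 37.75
Step 3: 22.0 × 1.31³ = 49.46

12.82px, 16.79px, 22.00px, 28.82px, 37.75px, 49.46px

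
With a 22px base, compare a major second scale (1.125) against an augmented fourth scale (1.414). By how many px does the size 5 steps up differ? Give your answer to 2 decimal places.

84.71px

Major second: 22.0 × 1.125⁵ = 39.6447px
Augmented fourth: 22.0 × 1.414⁵ = 124.3569px
Difference: 124.3569 − 39.6447 = 84.7122px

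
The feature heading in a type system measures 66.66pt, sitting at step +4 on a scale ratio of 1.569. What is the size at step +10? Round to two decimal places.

994.50pt

66.66 × 1.569⁶ = 66.66 × 14.91893 ≈ 994.496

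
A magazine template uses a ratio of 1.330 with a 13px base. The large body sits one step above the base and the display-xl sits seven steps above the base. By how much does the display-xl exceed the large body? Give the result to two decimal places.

Step 1: 13.0 × 1.330 = 17.2900px
Step 7: 13.0 × 1.330⁷ = 95.6984px
Difference: 95.6984 − 17.2900 = 78.4084px

78.41px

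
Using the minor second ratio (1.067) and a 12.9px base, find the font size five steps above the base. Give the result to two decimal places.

17.84px

12.9 × 1.067⁵ = 12.9 × 1.38300 ≈ 17.84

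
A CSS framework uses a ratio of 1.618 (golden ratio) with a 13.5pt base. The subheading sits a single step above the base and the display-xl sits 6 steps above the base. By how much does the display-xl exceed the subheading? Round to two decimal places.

220.37pt

Step 1: 13.5 × 1.618 = 21.8430pt
Step 6: 13.5 × 1.618⁶ = 242.2171pt
Difference: 242.2171 − 21.8430 = 220.3741pt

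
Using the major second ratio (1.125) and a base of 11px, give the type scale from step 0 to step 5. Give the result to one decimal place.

Step 0: 11px
Step 1: 11.0 × 1.125 = 12.4
Step 2: 11.0 × 1.125² = 13.9
Step 3: 11.0 × 1.125³ = 15.7
Step 4: 11.0 × 1.125⁴ = 17.6
Step 5: 11.0 × 1.125⁵ = 19.8

11.0px, 12.4px, 13.9px, 15.7px, 17.6px, 19.8px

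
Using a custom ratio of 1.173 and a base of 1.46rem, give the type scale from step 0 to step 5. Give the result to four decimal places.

1.4600rem, 1.7126rem, 2.0089rem, 2.3564rem, 2.7640rem, 3.2422rem

Step 0: 1.46rem
Step 1: 1.46 × 1.173 = 1.7126
Step 2: 1.46 × 1.173² = 2.0089
Step 3: 1.46 × 1.173³ = 2.3564
Step 4: 1.46 × 1.173⁴ = 2.7640
Step 5: 1.46 × 1.173⁵ = 3.2422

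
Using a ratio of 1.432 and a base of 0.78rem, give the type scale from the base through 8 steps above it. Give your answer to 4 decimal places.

0.7800rem, 1.1170rem, 1.5995rem, 2.2905rem, 3.2799rem, 4.6969rem, 6.7259rem, 9.6315rem, 13.7924rem

Step 0: 0.78rem
Step 1: 0.78 × 1.432 = 1.1170
Step 2: 0.78 × 1.432² = 1.5995
Step 3: 0.78 × 1.432³ = 2.2905
Step 4: 0.78 × 1.432⁴ = 3.2799
Step 5: 0.78 × 1.432⁵ = 4.6969
Step 6: 0.78 × 1.432⁶ = 6.7259
Step 7: 0.78 × 1.432⁷ = 9.6315
Step 8: 0.78 × 1.432⁸ = 13.7924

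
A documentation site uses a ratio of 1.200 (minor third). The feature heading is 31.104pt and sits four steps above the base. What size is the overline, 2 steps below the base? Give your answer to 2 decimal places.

The gap is -2 − (4) = -6 steps, so the factor is 1.200^-6.
31.104 ÷ 1.200⁶ = 31.104 ÷ 2.98598 ≈ 10.417

10.42pt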